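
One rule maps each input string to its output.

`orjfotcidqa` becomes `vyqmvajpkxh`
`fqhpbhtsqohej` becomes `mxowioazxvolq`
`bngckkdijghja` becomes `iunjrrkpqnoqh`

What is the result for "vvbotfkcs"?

ccivamrjz

The pattern: shift every letter 7 places forward in the alphabet (wrapping around).
Applying that to "vvbotfkcs" gives "ccivamrjz".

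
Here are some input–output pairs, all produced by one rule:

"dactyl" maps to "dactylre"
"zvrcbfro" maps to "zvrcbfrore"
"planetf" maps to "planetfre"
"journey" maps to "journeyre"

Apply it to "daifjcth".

daifjcthre

The transformation: append "re".
So "daifjcth" becomes "daifjcthre".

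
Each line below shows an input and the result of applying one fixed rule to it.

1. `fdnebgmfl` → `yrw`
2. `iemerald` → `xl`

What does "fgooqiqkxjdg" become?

The pattern: keep one character in every 3, starting at position 3 (positions 3rd, 6th, 9th, ...), then shift every letter 11 places forward in the alphabet (wrapping around).
Applying both steps to "fgooqiqkxjdg": "oixg", then "ztir".

ztir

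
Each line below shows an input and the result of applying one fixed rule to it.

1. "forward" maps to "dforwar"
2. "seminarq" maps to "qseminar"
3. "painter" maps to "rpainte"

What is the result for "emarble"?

The pattern: move the last character to the front.
"emarble" → "eemarbl".

eemarbl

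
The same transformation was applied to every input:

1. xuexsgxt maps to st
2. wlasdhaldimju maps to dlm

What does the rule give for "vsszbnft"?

bt

What's happening: keep one character in every 3, starting at position 2 (positions 2nd, 5th, 8th, ...), then delete the first character.
"vsszbnft" → "bt".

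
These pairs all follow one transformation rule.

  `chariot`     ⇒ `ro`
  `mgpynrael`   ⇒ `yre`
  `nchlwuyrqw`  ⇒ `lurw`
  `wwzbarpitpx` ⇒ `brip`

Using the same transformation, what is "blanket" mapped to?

ne

What's happening: keep every other character starting from the second (positions 2nd, 4th, 6th, ...), then delete the first character.
Working it through for "blanket": intermediate "lne", final "ne".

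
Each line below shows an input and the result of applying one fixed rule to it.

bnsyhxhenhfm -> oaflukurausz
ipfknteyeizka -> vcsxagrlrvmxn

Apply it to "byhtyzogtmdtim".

oluglmbtgzqgvz

In each case the input is transformed by: shift every letter 13 places forward in the alphabet (wrapping around) — i.e. ROT13.
So "byhtyzogtmdtim" becomes "oluglmbtgzqgvz".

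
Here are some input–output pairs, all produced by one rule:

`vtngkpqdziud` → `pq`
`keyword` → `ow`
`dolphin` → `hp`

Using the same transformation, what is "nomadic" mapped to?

da

What's happening: take characters alternately from the front and the back (1st, last, 2nd, 2nd-last, ...), then keep only the last 2 characters.
Working it through for "nomadic": intermediate "ncoimda", final "da".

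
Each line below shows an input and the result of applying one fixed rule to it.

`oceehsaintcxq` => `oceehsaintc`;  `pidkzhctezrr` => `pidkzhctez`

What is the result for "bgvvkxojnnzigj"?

bgvvkxojnnzi

What's happening: delete the last 2 characters.
Doing the same to "bgvvkxojnnzigj": "bgvvkxojnnzi".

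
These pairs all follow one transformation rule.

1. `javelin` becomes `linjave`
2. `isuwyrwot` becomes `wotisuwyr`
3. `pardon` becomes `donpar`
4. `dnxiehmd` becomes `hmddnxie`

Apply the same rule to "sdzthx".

The pattern: move the last 3 characters to the front (rotate right by 3).
For "sdzthx" the result is "thxsdz".

thxsdz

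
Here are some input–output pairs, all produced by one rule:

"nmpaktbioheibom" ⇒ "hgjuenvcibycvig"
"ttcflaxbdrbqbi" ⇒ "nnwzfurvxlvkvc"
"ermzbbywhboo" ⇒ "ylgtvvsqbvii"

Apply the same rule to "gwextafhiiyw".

aqyrnuzbccsq

What's happening: shift every letter 6 places backward in the alphabet (wrapping around).
So "gwextafhiiyw" becomes "aqyrnuzbccsq".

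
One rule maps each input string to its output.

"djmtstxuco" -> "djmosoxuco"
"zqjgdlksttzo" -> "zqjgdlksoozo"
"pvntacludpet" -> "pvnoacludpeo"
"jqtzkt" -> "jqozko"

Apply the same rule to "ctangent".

coangeno

The transformation: replace every "t" with "o".
Applying that to "ctangent" gives "coangeno".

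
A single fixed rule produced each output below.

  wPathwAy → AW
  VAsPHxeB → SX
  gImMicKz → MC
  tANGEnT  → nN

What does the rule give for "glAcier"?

aE

In each case the input is transformed by: flip the case of every letter, then keep one character in every 3, starting at position 3 (positions 3rd, 6th, 9th, ...).
On "glAcier": the first step gives "GLaCIER", and the second then gives "aE".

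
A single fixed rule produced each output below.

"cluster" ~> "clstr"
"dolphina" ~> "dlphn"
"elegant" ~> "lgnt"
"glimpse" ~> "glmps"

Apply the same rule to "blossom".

blssm

What's happening: remove every vowel.
For "blossom" the result is "blssm".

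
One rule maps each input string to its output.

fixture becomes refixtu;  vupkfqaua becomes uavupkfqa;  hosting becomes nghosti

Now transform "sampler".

Looking at the pairs, the operation is to move the last 2 characters to the front (rotate right by 2).
So "sampler" becomes "ersampl".

ersampl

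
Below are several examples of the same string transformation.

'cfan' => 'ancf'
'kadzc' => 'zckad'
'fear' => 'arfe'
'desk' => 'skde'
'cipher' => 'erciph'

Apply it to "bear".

The pattern: move the last 2 characters to the front (rotate right by 2).
So "bear" becomes "arbe".

arbe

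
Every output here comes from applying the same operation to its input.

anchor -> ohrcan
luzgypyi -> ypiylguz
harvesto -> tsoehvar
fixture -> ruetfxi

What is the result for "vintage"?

gaetvni

Rule — move the last 2 characters to the front (rotate right by 2), then take characters alternately from the front and the back (1st, last, 2nd, 2nd-last, ...).
"vintage" → "gaetvni".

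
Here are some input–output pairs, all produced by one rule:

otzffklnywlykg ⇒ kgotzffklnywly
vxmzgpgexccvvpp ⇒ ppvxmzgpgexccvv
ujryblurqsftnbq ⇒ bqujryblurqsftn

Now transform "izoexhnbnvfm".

Rule — move the last 2 characters to the front (rotate right by 2).
On "izoexhnbnvfm" that produces "fmizoexhnbnv".

fmizoexhnbnv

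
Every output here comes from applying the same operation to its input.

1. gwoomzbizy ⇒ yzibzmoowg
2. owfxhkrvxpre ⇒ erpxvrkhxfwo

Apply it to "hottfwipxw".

Each output is the input with this applied: reverse the string.
Applying that to "hottfwipxw" gives "wxpiwfttoh".

wxpiwfttoh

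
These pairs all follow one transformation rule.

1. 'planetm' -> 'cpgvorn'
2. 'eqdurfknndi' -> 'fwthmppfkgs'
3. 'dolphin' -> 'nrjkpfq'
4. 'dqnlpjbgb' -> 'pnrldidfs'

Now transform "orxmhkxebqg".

zojmzgdsiqt

The pattern: shift every letter 2 places forward in the alphabet (wrapping around), then move the first 2 characters to the end (rotate left by 2).
Working it through for "orxmhkxebqg": intermediate "qtzojmzgdsi", final "zojmzgdsiqt".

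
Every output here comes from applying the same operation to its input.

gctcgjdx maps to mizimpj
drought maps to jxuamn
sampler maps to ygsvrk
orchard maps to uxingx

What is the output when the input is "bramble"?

hxgshr

Each output is the input with this applied: shift every letter 6 places forward in the alphabet (wrapping around), then delete the last character.
Applying both steps to "bramble": "hxgshrk", then "hxgshr".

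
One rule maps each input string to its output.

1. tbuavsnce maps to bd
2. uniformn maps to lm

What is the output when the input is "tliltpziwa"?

Looking at the pairs, the operation is to shift every letter 1 place backward in the alphabet (wrapping around), then keep only the last 2 characters.
On "tliltpziwa": the first step gives "skhksoyhvz", and the second then gives "vz".

vz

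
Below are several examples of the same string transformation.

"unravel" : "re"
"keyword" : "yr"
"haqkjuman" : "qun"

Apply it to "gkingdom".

The pattern: keep one character in every 3, starting at position 3 (positions 3rd, 6th, 9th, ...).
Applying that to "gkingdom" gives "id".

id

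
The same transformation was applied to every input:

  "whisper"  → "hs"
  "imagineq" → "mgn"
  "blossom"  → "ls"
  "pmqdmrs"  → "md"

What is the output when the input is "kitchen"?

ic

What's happening: keep every other character starting from the second (positions 2nd, 4th, 6th, ...), then delete the last character.
On "kitchen" that produces "ic".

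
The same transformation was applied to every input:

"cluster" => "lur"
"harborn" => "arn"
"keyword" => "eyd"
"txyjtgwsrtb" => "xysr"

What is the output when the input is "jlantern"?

lan

The rule is to swap each adjacent pair of characters (1↔2, 3↔4, ...), then keep one character in every 3, starting at position 1 (positions 1st, 4th, 7th, ...).
On "jlantern": the first step gives "ljnaetnr", and the second then gives "lan".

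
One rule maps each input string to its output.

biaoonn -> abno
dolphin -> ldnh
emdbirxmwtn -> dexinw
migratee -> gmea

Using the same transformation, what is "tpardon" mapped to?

atnd

The transformation: keep every other character starting from the first (positions 1st, 3rd, 5th, ...), then swap each adjacent pair of characters (1↔2, 3↔4, ...).
Applying both steps to "tpardon": "tadn", then "atnd".
(Check on "emdbirxmwtn": → "edixwn" → "dexinw" ✓)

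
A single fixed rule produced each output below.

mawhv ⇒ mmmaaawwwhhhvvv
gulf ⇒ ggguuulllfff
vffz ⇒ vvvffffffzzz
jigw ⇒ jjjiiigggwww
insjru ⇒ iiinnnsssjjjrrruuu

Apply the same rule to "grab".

The rule is to repeat every character 3 times.
Doing the same to "grab": "gggrrraaabbb".

gggrrraaabbb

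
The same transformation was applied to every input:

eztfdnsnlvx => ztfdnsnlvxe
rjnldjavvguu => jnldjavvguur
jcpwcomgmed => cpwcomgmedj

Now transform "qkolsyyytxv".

Rule — move the first character to the end.
For "qkolsyyytxv" the result is "kolsyyytxvq".

kolsyyytxvq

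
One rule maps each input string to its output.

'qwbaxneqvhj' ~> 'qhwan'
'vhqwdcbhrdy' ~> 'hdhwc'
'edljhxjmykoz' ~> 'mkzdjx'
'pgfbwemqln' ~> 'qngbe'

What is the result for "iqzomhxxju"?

The rule is to keep every other character starting from the second (positions 2nd, 4th, 6th, ...), then move the first 3 characters to the end (rotate left by 3).
"iqzomhxxju" → "qohxu" → "xuqoh".
(Check on "edljhxjmykoz": → "djxmkz" → "mkzdjx" ✓)

xuqoh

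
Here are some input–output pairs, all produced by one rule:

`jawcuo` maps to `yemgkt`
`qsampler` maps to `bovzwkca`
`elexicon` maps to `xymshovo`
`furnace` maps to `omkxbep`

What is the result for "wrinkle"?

ovuxsbg

Looking at the pairs, the operation is to shift every letter 10 places forward in the alphabet (wrapping around), then reverse the string.
Working it through for "wrinkle": intermediate "gbsxuvo", final "ovuxsbg".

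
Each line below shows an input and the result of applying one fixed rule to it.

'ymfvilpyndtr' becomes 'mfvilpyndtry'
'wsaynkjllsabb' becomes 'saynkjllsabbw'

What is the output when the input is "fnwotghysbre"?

nwotghysbref

The transformation: move the first character to the end.
For "fnwotghysbre" the result is "nwotghysbref".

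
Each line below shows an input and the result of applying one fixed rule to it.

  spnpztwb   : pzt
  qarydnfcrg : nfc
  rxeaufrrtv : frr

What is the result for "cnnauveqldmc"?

qld

Each output is the input with this applied: move the last 2 characters to the front (rotate right by 2), then keep only the last 3 characters.
"cnnauveqldmc" → "qld".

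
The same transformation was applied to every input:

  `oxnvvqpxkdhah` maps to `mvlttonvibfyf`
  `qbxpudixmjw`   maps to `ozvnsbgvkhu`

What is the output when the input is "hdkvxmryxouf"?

In each case the input is transformed by: shift every letter 2 places backward in the alphabet (wrapping around).
So "hdkvxmryxouf" becomes "fbitvkpwvmsd".

fbitvkpwvmsd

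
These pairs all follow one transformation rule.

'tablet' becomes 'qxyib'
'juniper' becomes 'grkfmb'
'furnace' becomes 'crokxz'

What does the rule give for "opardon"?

What's happening: shift every letter 3 places backward in the alphabet (wrapping around), then delete the last character.
Starting from "opardon": after the first operation, "lmxoalk"; after the second, "lmxoal".

lmxoal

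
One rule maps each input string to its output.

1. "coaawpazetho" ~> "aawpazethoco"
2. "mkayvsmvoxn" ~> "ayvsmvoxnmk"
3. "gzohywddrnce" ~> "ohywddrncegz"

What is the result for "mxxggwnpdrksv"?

xggwnpdrksvmx

Rule — move the first 2 characters to the end (rotate left by 2).
For "mxxggwnpdrksv" the result is "xggwnpdrksvmx".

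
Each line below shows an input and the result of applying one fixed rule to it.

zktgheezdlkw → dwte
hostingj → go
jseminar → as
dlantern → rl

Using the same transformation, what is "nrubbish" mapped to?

The rule is to swap the front and back halves of the string, then keep one character in every 3, starting at position 3 (positions 3rd, 6th, 9th, ...).
Applying both steps to "nrubbish": "bishnrub", then "sr".

sr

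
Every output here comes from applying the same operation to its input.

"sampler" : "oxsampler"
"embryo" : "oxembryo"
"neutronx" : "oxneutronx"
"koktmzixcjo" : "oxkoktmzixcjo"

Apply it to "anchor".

The transformation: prepend "ox".
So "anchor" becomes "oxanchor".

oxanchor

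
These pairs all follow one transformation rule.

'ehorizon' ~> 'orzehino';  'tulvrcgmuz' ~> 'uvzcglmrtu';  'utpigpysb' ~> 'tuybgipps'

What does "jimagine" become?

jmnaegii

Rule — sort the characters into alphabetical order, then move the last 3 characters to the front (rotate right by 3).
Working it through for "jimagine": intermediate "aegiijmn", final "jmnaegii".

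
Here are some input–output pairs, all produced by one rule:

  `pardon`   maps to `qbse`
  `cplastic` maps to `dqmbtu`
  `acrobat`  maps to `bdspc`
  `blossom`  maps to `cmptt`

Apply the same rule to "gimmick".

The pattern: delete the last 2 characters, then shift every letter 1 place forward in the alphabet (wrapping around).
For "gimmick", step one produces "gimmi"; step two turns that into "hjnnj".

hjnnj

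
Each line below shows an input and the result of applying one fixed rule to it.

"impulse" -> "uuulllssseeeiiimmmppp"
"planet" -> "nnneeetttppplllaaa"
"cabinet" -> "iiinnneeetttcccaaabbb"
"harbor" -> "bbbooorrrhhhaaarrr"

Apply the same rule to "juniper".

The pattern: move the first 3 characters to the end (rotate left by 3), then repeat every character 3 times.
Applying both steps to "juniper": "iperjun", then "iiipppeeerrrjjjuuunnn".

iiipppeeerrrjjjuuunnn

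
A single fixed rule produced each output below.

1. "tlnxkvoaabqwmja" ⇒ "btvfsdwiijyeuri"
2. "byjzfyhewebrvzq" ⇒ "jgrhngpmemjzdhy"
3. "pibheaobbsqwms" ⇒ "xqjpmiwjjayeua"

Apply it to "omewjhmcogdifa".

wumerpukwolqni

What's happening: shift every letter 8 places forward in the alphabet (wrapping around).
On "omewjhmcogdifa" that produces "wumerpukwolqni".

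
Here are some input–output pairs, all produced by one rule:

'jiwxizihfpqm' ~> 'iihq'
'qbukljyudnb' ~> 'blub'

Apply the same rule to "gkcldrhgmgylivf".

The pattern: keep one character in every 3, starting at position 2 (positions 2nd, 5th, 8th, ...).
Applying that to "gkcldrhgmgylivf" gives "kdgyv".

kdgyv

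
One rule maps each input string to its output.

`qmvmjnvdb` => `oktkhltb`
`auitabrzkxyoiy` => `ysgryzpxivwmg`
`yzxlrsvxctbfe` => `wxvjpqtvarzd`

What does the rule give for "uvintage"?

stglrye

The rule is to delete the last character, then shift every letter 2 places backward in the alphabet (wrapping around).
On "uvintage": the first step gives "uvintag", and the second then gives "stglrye".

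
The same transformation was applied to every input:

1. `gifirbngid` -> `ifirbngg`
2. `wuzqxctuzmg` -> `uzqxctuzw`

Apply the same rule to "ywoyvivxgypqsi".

The transformation: delete the last 2 characters, then move the first character to the end.
Working it through for "ywoyvivxgypqsi": intermediate "ywoyvivxgypq", final "woyvivxgypqy".

woyvivxgypqy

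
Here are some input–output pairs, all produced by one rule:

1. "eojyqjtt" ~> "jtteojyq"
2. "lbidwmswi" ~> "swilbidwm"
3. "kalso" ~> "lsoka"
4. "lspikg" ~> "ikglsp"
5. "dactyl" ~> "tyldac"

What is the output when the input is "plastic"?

ticplas

Each output is the input with this applied: move the last 3 characters to the front (rotate right by 3).
Doing the same to "plastic": "ticplas".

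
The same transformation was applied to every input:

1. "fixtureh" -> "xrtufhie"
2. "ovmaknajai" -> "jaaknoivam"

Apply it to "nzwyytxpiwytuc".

yywtixpnczuwty

In each case the input is transformed by: take characters alternately from the front and the back (1st, last, 2nd, 2nd-last, ...), then swap the front and back halves of the string.
"nzwyytxpiwytuc" → "yywtixpnczuwty".
(Check on "ovmaknajai": → "oivamjaakn" → "jaaknoivam" ✓)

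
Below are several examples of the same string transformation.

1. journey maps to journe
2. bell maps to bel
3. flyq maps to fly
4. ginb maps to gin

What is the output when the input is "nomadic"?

nomadi

What's happening: delete the last character.
For "nomadic" the result is "nomadi".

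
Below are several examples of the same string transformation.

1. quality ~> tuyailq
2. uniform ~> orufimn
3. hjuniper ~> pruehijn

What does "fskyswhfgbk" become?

Rule — sort the characters into alphabetical order, then move the last 3 characters to the front (rotate right by 3).
For "fskyswhfgbk", step one produces "bffghkksswy"; step two turns that into "swybffghkks".

swybffghkks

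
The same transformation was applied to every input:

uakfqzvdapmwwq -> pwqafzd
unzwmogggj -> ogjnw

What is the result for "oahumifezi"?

ieiau

The rule is to keep every other character starting from the second (positions 2nd, 4th, 6th, ...), then move the last 3 characters to the front (rotate right by 3).
For "oahumifezi", step one produces "auiei"; step two turns that into "ieiau".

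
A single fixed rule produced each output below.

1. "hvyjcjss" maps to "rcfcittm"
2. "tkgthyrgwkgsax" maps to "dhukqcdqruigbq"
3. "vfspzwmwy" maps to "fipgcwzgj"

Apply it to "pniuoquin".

Looking at the pairs, the operation is to shift every letter 10 places forward in the alphabet (wrapping around), then take characters alternately from the front and the back (1st, last, 2nd, 2nd-last, ...).
Applying both steps to "pniuoquin": "zxseyaesx", then "zxxsseeay".

zxxsseeay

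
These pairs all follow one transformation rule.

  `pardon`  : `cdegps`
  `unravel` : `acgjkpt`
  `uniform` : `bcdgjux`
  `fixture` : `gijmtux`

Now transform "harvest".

ghikptw

Rule — shift every letter 11 places backward in the alphabet (wrapping around), then sort the characters into alphabetical order.
Starting from "harvest": after the first operation, "wpgkthi"; after the second, "ghikptw".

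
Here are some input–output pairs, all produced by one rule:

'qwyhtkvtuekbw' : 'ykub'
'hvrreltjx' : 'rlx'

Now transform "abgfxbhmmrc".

Rule — keep one character in every 3, starting at position 3 (positions 3rd, 6th, 9th, ...).
Doing the same to "abgfxbhmmrc": "gbm".

gbm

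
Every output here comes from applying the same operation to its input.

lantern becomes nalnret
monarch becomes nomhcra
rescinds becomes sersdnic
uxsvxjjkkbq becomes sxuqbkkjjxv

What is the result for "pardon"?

Looking at the pairs, the operation is to reverse the string, then move the last 3 characters to the front (rotate right by 3).
"pardon" → "nodrap" → "rapnod".

rapnod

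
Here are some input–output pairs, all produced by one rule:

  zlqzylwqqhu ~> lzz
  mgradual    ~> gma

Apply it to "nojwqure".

onw

In each case the input is transformed by: swap each adjacent pair of characters (1↔2, 3↔4, ...), then keep only the first 3 characters.
Working it through for "nojwqure": intermediate "onwjuqer", final "onw".
(Check on "mgradual": → "gmarudla" → "gma" ✓)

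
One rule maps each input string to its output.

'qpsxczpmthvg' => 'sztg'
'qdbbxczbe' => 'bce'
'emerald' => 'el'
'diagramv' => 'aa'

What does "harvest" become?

In each case the input is transformed by: keep one character in every 3, starting at position 3 (positions 3rd, 6th, 9th, ...).
Doing the same to "harvest": "rs".

rs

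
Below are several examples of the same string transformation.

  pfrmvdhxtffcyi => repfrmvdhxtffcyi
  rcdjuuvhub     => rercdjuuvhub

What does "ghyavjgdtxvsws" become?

reghyavjgdtxvsws

In each case the input is transformed by: prepend "re".
For "ghyavjgdtxvsws" the result is "reghyavjgdtxvsws".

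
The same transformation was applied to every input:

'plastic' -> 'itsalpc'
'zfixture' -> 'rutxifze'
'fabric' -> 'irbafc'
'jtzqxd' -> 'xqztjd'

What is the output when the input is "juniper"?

epinujr

The transformation: move the last character to the front, then reverse the string.
Working it through for "juniper": intermediate "rjunipe", final "epinujr".
(Check on "fabric": → "cfabri" → "irbafc" ✓)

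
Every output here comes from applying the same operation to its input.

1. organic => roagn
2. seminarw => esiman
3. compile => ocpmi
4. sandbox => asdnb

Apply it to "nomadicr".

The transformation: delete the last 2 characters, then swap each adjacent pair of characters (1↔2, 3↔4, ...).
Applying both steps to "nomadicr": "nomadi", then "onamid".

onamid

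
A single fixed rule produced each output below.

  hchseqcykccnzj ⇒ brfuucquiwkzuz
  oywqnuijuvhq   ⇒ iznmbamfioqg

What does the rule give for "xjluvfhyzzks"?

Rule — shift every letter 8 places backward in the alphabet (wrapping around), then reverse the string.
Applying both steps to "xjluvfhyzzks": "pbdmnxzqrrck", then "kcrrqzxnmdbp".

kcrrqzxnmdbp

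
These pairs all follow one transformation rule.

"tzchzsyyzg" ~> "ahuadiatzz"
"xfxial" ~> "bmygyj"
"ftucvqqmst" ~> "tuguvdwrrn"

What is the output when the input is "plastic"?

In each case the input is transformed by: move the last 2 characters to the front (rotate right by 2), then shift every letter 1 place forward in the alphabet (wrapping around).
Applying both steps to "plastic": "icplast", then "jdqmbtu".
(Check on "ftucvqqmst": → "stftucvqqm" → "tuguvdwrrn" ✓)

jdqmbtu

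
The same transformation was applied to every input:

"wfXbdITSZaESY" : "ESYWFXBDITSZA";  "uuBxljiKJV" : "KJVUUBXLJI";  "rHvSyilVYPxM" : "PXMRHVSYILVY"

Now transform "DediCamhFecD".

The rule is to move the last 3 characters to the front (rotate right by 3), then convert every letter to uppercase.
Working it through for "DediCamhFecD": intermediate "ecDDediCamhF", final "ECDDEDICAMHF".

ECDDEDICAMHF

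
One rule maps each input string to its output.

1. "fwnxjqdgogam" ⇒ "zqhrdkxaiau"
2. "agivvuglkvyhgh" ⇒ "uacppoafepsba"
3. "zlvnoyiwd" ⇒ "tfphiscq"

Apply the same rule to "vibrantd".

pcvluhn

The pattern: shift every letter 6 places backward in the alphabet (wrapping around), then delete the last character.
Starting from "vibrantd": after the first operation, "pcvluhnx"; after the second, "pcvluhn".
(Check on "agivvuglkvyhgh": → "uacppoafepsbab" → "uacppoafepsba" ✓)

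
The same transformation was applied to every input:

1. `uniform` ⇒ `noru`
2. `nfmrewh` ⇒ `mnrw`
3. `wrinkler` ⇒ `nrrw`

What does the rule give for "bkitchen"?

iknt

Each output is the input with this applied: sort the characters into alphabetical order, then keep only the last 4 characters.
Working it through for "bkitchen": intermediate "bcehiknt", final "iknt".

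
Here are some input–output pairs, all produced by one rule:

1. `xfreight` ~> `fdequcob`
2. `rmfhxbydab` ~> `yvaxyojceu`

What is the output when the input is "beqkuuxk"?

rruhybnh

Each output is the input with this applied: shift every letter 3 places backward in the alphabet (wrapping around), then swap the front and back halves of the string.
Starting from "beqkuuxk": after the first operation, "ybnhrruh"; after the second, "rruhybnh".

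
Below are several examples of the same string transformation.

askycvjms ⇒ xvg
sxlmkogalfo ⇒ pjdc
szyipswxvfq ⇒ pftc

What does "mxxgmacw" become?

jdz

The rule is to shift every letter 3 places backward in the alphabet (wrapping around), then keep one character in every 3, starting at position 1 (positions 1st, 4th, 7th, ...).
Working it through for "mxxgmacw": intermediate "juudjxzt", final "jdz".
(Check on "sxlmkogalfo": → "puijhldxicl" → "pjdc" ✓)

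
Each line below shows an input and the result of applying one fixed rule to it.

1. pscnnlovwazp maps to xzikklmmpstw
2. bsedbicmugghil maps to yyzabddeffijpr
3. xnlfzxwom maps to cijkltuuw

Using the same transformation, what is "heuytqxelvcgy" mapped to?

In each case the input is transformed by: sort the characters into alphabetical order, then shift every letter 3 places backward in the alphabet (wrapping around).
For "heuytqxelvcgy" the result is "zbbdeinqrsuvv".

zbbdeinqrsuvv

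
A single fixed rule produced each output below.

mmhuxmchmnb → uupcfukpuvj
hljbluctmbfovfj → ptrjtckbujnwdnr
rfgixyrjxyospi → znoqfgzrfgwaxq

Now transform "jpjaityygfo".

rxriqbggonw

Each output is the input with this applied: shift every letter 8 places forward in the alphabet (wrapping around).
Doing the same to "jpjaityygfo": "rxriqbggonw".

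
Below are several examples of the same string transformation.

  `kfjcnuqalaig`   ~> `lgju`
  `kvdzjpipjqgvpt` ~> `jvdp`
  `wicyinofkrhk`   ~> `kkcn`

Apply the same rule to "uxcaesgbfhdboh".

The rule is to keep one character in every 3, starting at position 3 (positions 3rd, 6th, 9th, ...), then swap the front and back halves of the string.
So "uxcaesgbfhdboh" becomes "fbcs".

fbcs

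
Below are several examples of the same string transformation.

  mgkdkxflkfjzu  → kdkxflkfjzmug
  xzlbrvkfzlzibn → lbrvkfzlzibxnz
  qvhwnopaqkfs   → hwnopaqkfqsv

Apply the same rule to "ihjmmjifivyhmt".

The rule is to swap the first and last characters, then move the first 2 characters to the end (rotate left by 2).
Applying that to "ihjmmjifivyhmt" gives "jmmjifivyhmith".

jmmjifivyhmith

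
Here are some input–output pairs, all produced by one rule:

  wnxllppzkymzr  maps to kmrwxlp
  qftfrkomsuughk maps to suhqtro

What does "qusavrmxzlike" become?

What's happening: keep every other character starting from the first (positions 1st, 3rd, 5th, ...), then move the last 3 characters to the front (rotate right by 3).
Applying both steps to "qusavrmxzlike": "qsvmzie", then "zieqsvm".

zieqsvm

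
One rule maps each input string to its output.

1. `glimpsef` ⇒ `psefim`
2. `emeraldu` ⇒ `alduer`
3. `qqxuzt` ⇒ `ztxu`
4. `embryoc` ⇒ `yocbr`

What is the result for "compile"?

The pattern: delete the first 2 characters, then move the first 2 characters to the end (rotate left by 2).
Applying that to "compile" gives "ilemp".
(Check on "qqxuzt": → "xuzt" → "ztxu" ✓)

ilemp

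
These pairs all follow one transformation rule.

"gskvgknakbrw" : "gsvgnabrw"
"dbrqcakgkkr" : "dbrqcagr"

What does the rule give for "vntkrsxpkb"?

Rule — remove every "k".
"vntkrsxpkb" → "vntrsxpb".

vntrsxpb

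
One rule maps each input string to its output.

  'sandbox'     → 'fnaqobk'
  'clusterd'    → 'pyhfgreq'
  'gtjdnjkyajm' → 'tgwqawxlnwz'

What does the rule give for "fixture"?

svkgher

Each output is the input with this applied: shift every letter 13 places forward in the alphabet (wrapping around) — i.e. ROT13.
So "fixture" becomes "svkgher".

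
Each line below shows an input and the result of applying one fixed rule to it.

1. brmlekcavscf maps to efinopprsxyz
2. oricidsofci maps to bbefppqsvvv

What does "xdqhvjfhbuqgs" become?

ddfhikoqstuuw

The rule is to shift every letter 13 places forward in the alphabet (wrapping around) — i.e. ROT13, then sort the characters into alphabetical order.
Working it through for "xdqhvjfhbuqgs": intermediate "kqduiwsuohdtf", final "ddfhikoqstuuw".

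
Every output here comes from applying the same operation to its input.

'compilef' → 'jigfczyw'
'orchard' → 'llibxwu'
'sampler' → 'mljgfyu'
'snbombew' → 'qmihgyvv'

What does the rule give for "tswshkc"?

What's happening: sort the characters into reverse alphabetical order, then shift every letter 6 places backward in the alphabet (wrapping around).
"tswshkc" → "qnmmebw".

qnmmebw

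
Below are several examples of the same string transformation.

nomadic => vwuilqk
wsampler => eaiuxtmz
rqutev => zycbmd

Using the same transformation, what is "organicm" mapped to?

wzoivqku

The rule is to shift every letter 8 places forward in the alphabet (wrapping around).
Doing the same to "organicm": "wzoivqku".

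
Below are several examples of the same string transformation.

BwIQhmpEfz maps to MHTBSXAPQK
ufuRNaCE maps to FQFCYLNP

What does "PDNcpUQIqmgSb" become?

AOYNAFBTBXRDM

The pattern: shift every letter 11 places forward in the alphabet (wrapping around), then convert every letter to uppercase.
Applying that to "PDNcpUQIqmgSb" gives "AOYNAFBTBXRDM".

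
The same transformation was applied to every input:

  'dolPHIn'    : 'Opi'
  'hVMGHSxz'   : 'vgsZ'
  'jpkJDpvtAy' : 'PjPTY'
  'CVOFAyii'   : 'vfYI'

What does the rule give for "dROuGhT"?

Rule — keep every other character starting from the second (positions 2nd, 4th, 6th, ...), then flip the case of every letter.
"dROuGhT" → "Ruh" → "rUH".

rUH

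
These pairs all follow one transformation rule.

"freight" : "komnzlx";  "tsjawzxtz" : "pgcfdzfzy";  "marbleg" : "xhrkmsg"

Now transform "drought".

uamnzjx

The transformation: shift every letter 6 places forward in the alphabet (wrapping around), then move the first 2 characters to the end (rotate left by 2).
Starting from "drought": after the first operation, "jxuamnz"; after the second, "uamnzjx".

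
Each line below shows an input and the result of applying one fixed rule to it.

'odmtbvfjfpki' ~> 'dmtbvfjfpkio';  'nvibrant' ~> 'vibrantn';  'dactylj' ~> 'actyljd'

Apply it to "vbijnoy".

What's happening: move the first character to the end.
So "vbijnoy" becomes "bijnoyv".

bijnoyv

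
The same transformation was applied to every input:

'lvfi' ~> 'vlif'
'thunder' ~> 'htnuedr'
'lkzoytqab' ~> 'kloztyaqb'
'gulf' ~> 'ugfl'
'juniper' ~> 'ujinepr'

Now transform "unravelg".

The rule is to swap each adjacent pair of characters (1↔2, 3↔4, ...).
For "unravelg" the result is "nuarevgl".

nuarevgl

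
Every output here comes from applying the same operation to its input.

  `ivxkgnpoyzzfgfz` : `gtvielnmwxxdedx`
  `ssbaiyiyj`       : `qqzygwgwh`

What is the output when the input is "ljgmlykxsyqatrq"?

The transformation: shift every letter 2 places backward in the alphabet (wrapping around).
So "ljgmlykxsyqatrq" becomes "jhekjwivqwoyrpo".

jhekjwivqwoyrpo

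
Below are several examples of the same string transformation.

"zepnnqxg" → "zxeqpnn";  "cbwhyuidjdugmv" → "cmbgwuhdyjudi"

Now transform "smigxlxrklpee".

sempilgkxrlx

Rule — delete the last character, then take characters alternately from the front and the back (1st, last, 2nd, 2nd-last, ...).
On "smigxlxrklpee": the first step gives "smigxlxrklpe", and the second then gives "sempilgkxrlx".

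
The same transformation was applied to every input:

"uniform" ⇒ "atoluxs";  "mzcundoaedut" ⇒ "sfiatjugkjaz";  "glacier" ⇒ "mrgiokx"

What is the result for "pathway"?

The pattern: shift every letter 6 places forward in the alphabet (wrapping around).
Doing the same to "pathway": "vgzncge".

vgzncge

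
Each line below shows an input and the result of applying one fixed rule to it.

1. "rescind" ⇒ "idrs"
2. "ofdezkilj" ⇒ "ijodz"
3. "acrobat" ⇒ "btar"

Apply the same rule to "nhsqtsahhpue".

Looking at the pairs, the operation is to keep every other character starting from the first (positions 1st, 3rd, 5th, ...), then move the last 2 characters to the front (rotate right by 2).
Applying both steps to "nhsqtsahhpue": "nstahu", then "hunsta".

hunsta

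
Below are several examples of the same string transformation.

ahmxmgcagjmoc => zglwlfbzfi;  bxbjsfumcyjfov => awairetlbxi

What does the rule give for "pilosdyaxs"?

ohknrcx

The transformation: shift every letter 1 place backward in the alphabet (wrapping around), then delete the last 3 characters.
Working it through for "pilosdyaxs": intermediate "ohknrcxzwr", final "ohknrcx".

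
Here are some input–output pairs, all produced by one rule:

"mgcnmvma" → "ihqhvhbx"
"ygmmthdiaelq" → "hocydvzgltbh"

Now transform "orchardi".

cvmydjmx

The rule is to move the first 3 characters to the end (rotate left by 3), then shift every letter 5 places backward in the alphabet (wrapping around).
For "orchardi", step one produces "hardiorc"; step two turns that into "cvmydjmx".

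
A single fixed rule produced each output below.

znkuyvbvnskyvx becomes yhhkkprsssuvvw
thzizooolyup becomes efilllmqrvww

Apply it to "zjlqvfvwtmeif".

The pattern: sort the characters into alphabetical order, then shift every letter 3 places backward in the alphabet (wrapping around).
Starting from "zjlqvfvwtmeif": after the first operation, "effijlmqtvvwz"; after the second, "bccfgijnqsstw".

bccfgijnqsstw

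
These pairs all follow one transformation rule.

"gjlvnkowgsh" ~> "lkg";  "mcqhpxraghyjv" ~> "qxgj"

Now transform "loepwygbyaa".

What's happening: keep one character in every 3, starting at position 3 (positions 3rd, 6th, 9th, ...).
For "loepwygbyaa" the result is "eyy".

eyy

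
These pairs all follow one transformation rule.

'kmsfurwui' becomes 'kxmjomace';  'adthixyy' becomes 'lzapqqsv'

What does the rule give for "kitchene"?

luzwfwca

Rule — move the first 2 characters to the end (rotate left by 2), then shift every letter 8 places backward in the alphabet (wrapping around).
For "kitchene", step one produces "tcheneki"; step two turns that into "luzwfwca".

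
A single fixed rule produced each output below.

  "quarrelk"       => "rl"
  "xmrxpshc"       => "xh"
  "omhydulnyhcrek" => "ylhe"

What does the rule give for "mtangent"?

nn

Looking at the pairs, the operation is to keep one character in every 3, starting at position 1 (positions 1st, 4th, 7th, ...), then delete the first character.
Applying both steps to "mtangent": "mnn", then "nn".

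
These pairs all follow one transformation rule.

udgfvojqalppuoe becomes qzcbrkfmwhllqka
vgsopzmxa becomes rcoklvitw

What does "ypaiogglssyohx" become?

The transformation: shift every letter 4 places backward in the alphabet (wrapping around).
"ypaiogglssyohx" → "ulwekcchooukdt".

ulwekcchooukdt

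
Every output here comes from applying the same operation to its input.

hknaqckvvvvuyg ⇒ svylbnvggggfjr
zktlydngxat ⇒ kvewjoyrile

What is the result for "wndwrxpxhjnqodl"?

Each output is the input with this applied: shift every letter 11 places forward in the alphabet (wrapping around).
"wndwrxpxhjnqodl" → "hyohciaisuybzow".

hyohciaisuybzow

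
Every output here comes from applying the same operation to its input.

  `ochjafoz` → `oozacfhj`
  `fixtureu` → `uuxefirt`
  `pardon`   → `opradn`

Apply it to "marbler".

mrrabel

What's happening: sort the characters into alphabetical order, then move the last 3 characters to the front (rotate right by 3).
"marbler" → "abelmrr" → "mrrabel".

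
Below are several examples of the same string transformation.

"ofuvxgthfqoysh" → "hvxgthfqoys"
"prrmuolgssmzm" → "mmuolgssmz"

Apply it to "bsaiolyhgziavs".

siolyhgziav

Each output is the input with this applied: delete the first 3 characters, then move the last character to the front.
"bsaiolyhgziavs" → "iolyhgziavs" → "siolyhgziav".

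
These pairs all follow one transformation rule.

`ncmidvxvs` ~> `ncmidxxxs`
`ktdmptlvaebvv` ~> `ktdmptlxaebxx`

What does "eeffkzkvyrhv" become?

Each output is the input with this applied: replace every "v" with "x".
So "eeffkzkvyrhv" becomes "eeffkzkxyrhx".

eeffkzkxyrhx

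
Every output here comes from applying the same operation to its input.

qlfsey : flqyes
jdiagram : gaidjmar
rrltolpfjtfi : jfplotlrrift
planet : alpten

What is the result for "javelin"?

evajnil

In each case the input is transformed by: reverse the string, then move the first 3 characters to the end (rotate left by 3).
On "javelin": the first step gives "nilevaj", and the second then gives "evajnil".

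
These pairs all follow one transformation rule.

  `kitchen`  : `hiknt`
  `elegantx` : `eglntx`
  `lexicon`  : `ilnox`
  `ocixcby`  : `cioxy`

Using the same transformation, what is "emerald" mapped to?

eelmr

The transformation: sort the characters into alphabetical order, then delete the first 2 characters.
Applying that to "emerald" gives "eelmr".
(Check on "elegantx": → "aeeglntx" → "eglntx" ✓)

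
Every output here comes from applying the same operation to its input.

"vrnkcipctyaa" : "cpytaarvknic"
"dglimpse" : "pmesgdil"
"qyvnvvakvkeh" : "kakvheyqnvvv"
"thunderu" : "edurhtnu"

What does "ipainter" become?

tnrepiia

Each output is the input with this applied: swap the front and back halves of the string, then swap each adjacent pair of characters (1↔2, 3↔4, ...).
Working it through for "ipainter": intermediate "nteripai", final "tnrepiia".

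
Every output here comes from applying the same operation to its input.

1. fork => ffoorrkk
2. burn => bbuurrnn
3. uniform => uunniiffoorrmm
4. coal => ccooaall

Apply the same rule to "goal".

ggooaall

What's happening: double every character.
Doing the same to "goal": "ggooaall".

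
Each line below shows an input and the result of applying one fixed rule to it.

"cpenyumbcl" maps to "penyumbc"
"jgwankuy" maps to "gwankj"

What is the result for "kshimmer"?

Each output is the input with this applied: delete the last 2 characters, then move the first character to the end.
Starting from "kshimmer": after the first operation, "kshimm"; after the second, "shimmk".

shimmk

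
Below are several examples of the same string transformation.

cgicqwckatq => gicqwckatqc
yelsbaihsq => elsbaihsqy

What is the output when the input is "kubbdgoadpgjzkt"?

Rule — move the first character to the end.
"kubbdgoadpgjzkt" → "ubbdgoadpgjzktk".

ubbdgoadpgjzktk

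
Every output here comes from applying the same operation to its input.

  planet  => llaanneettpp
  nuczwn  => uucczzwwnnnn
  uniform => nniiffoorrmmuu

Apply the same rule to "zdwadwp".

In each case the input is transformed by: move the first character to the end, then double every character.
Starting from "zdwadwp": after the first operation, "dwadwpz"; after the second, "ddwwaaddwwppzz".

ddwwaaddwwppzz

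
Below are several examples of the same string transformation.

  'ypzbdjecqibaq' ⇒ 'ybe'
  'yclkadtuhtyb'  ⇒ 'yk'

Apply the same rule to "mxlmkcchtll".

The pattern: keep one character in every 3, starting at position 1 (positions 1st, 4th, 7th, ...), then delete the last 2 characters.
Starting from "mxlmkcchtll": after the first operation, "mmcl"; after the second, "mm".

mm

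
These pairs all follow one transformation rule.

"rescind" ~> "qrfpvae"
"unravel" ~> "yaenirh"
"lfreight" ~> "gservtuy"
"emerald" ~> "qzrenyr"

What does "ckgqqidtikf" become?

What's happening: swap the first and last characters, then shift every letter 13 places forward in the alphabet (wrapping around) — i.e. ROT13.
For "ckgqqidtikf", step one produces "fkgqqidtikc"; step two turns that into "sxtddvqgvxp".

sxtddvqgvxp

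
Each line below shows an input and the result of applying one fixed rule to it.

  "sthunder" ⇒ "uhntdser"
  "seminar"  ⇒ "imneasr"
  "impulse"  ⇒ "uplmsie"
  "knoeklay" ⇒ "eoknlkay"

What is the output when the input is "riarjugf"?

rajiurgf

The rule is to move the first 3 characters to the end (rotate left by 3), then take characters alternately from the front and the back (1st, last, 2nd, 2nd-last, ...).
Working it through for "riarjugf": intermediate "rjugfria", final "rajiurgf".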